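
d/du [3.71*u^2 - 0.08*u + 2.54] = 7.42*u - 0.08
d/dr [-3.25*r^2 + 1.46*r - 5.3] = 1.46 - 6.5*r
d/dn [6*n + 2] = 6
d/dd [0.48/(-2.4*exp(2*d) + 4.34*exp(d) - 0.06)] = (2.304*exp(d) - 2.0832)*exp(d)/(2.4*exp(2*d) - 4.34*exp(d) + 0.06)^2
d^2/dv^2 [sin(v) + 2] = -sin(v)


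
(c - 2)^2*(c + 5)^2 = c^4 + 6*c^3 - 11*c^2 - 60*c + 100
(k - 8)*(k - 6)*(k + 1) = k^3 - 13*k^2 + 34*k + 48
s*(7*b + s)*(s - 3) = 7*b*s^2 - 21*b*s + s^3 - 3*s^2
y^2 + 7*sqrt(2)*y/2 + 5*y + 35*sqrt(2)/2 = (y + 5)*(y + 7*sqrt(2)/2)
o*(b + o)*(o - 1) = b*o^2 - b*o + o^3 - o^2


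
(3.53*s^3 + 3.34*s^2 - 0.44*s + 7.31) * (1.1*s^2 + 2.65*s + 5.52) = 3.883*s^5 + 13.0285*s^4 + 27.8526*s^3 + 25.3118*s^2 + 16.9427*s + 40.3512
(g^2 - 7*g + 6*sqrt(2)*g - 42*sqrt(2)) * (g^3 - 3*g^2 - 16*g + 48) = g^5 - 10*g^4 + 6*sqrt(2)*g^4 - 60*sqrt(2)*g^3 + 5*g^3 + 30*sqrt(2)*g^2 + 160*g^2 - 336*g + 960*sqrt(2)*g - 2016*sqrt(2)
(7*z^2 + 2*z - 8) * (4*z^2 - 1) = 28*z^4 + 8*z^3 - 39*z^2 - 2*z + 8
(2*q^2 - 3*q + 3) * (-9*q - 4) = -18*q^3 + 19*q^2 - 15*q - 12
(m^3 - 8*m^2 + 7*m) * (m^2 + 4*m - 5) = m^5 - 4*m^4 - 30*m^3 + 68*m^2 - 35*m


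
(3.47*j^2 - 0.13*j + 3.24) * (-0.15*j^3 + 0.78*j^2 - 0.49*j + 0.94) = -0.5205*j^5 + 2.7261*j^4 - 2.2877*j^3 + 5.8527*j^2 - 1.7098*j + 3.0456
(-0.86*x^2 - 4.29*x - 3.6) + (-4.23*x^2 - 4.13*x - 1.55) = -5.09*x^2 - 8.42*x - 5.15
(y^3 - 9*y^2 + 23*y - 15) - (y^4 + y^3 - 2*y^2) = -y^4 - 7*y^2 + 23*y - 15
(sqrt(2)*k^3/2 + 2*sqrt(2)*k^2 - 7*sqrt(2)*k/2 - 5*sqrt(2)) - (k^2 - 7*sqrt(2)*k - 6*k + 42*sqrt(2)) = sqrt(2)*k^3/2 - k^2 + 2*sqrt(2)*k^2 + 7*sqrt(2)*k/2 + 6*k - 47*sqrt(2)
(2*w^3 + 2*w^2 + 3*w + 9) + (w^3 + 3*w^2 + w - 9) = 3*w^3 + 5*w^2 + 4*w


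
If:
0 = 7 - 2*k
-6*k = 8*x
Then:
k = 7/2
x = -21/8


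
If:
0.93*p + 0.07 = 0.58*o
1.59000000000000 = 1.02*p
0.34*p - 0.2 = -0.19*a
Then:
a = -1.74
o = 2.62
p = 1.56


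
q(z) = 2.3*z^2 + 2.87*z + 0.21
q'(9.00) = 44.27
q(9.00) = 212.34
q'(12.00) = 58.07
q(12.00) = 365.85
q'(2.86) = 16.03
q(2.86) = 27.23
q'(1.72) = 10.78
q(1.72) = 11.95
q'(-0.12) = 2.32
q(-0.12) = -0.10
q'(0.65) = 5.86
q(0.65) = 3.05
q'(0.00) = 2.87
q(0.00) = 0.21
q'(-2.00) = -6.33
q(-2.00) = 3.67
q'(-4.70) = -18.75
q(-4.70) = 37.53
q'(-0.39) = 1.08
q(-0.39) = -0.56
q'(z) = 4.6*z + 2.87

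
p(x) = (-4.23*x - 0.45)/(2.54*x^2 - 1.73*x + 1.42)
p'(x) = (1.73 - 5.08*x)*(-4.23*x - 0.45)/(2.54*x^2 - 1.73*x + 1.42)^2 - 4.23/(2.54*x^2 - 1.73*x + 1.42)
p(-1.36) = 0.63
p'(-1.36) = 0.14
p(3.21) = -0.64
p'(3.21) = 0.23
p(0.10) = -0.69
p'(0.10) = -3.98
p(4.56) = -0.43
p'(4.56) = 0.11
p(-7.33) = 0.20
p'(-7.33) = 0.02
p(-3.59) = 0.37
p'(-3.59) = 0.08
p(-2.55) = 0.46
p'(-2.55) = 0.11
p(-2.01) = 0.53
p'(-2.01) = 0.14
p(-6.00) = 0.24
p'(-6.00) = 0.03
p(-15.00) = 0.11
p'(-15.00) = 0.01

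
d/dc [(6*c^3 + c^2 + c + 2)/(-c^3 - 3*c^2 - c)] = (-17*c^4 - 10*c^3 + 8*c^2 + 12*c + 2)/(c^2*(c^4 + 6*c^3 + 11*c^2 + 6*c + 1))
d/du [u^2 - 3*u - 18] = 2*u - 3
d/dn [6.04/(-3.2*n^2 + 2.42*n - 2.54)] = (38.656*n - 14.6168)/(3.2*n^2 - 2.42*n + 2.54)^2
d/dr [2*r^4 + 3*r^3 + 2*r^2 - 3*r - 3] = 8*r^3 + 9*r^2 + 4*r - 3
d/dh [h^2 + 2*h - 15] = 2*h + 2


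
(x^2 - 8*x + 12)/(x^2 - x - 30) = (x - 2)/(x + 5)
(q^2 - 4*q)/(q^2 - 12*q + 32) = q/(q - 8)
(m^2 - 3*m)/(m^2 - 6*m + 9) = m/(m - 3)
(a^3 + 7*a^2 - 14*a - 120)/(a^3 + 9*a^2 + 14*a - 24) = (a^2 + a - 20)/(a^2 + 3*a - 4)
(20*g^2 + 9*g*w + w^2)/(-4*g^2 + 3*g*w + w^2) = (5*g + w)/(-g + w)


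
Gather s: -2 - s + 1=-s - 1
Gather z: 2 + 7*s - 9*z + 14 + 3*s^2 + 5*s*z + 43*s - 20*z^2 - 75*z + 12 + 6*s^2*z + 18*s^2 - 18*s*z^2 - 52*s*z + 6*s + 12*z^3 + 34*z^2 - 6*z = 21*s^2 + 56*s + 12*z^3 + z^2*(14 - 18*s) + z*(6*s^2 - 47*s - 90) + 28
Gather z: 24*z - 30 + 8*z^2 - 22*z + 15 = 8*z^2 + 2*z - 15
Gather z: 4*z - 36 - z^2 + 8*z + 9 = -z^2 + 12*z - 27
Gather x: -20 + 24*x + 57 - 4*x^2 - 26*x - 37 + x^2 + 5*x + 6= -3*x^2 + 3*x + 6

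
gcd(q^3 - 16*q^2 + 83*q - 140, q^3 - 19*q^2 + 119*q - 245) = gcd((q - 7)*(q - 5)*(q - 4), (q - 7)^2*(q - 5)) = q^2 - 12*q + 35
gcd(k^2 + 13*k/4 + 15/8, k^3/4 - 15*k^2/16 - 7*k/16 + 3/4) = 1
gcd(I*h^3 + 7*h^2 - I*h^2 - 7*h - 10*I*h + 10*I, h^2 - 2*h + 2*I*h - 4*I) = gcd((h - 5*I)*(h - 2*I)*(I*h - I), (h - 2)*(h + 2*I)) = 1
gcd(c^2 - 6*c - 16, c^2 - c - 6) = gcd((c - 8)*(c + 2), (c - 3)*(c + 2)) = c + 2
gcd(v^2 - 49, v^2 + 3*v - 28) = v + 7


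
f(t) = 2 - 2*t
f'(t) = -2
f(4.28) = -6.56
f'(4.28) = -2.00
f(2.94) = -3.88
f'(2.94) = -2.00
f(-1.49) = 4.98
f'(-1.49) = -2.00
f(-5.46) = 12.92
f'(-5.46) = -2.00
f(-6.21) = 14.42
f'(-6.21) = -2.00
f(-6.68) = 15.36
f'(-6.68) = -2.00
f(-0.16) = 2.32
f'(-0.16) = -2.00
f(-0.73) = 3.46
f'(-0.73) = -2.00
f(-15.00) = 32.00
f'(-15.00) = -2.00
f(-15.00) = 32.00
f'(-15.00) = -2.00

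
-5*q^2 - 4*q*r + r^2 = (-5*q + r)*(q + r)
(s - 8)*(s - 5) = s^2 - 13*s + 40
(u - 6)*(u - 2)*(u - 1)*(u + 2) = u^4 - 7*u^3 + 2*u^2 + 28*u - 24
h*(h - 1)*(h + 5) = h^3 + 4*h^2 - 5*h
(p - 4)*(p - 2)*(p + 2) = p^3 - 4*p^2 - 4*p + 16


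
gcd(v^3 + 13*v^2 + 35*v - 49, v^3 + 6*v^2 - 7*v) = v^2 + 6*v - 7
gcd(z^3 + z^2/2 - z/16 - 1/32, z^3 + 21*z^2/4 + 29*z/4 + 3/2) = z + 1/4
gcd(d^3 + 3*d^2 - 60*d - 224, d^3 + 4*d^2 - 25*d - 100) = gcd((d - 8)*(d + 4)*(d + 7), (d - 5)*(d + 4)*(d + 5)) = d + 4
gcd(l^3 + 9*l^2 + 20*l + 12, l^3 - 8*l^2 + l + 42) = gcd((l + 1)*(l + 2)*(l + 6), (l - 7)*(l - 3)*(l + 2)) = l + 2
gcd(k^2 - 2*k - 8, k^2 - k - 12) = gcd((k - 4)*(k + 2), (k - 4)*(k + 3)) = k - 4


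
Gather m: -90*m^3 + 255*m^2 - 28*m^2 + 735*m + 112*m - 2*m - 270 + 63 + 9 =-90*m^3 + 227*m^2 + 845*m - 198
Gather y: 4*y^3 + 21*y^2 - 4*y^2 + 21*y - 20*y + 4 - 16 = 4*y^3 + 17*y^2 + y - 12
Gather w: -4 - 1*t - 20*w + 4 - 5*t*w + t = w*(-5*t - 20)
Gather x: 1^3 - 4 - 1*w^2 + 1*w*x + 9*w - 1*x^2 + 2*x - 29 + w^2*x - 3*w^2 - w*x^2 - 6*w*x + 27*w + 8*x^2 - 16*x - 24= -4*w^2 + 36*w + x^2*(7 - w) + x*(w^2 - 5*w - 14) - 56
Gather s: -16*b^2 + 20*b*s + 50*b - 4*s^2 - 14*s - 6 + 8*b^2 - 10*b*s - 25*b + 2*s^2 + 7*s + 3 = -8*b^2 + 25*b - 2*s^2 + s*(10*b - 7) - 3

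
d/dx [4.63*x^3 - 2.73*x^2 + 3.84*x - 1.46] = 13.89*x^2 - 5.46*x + 3.84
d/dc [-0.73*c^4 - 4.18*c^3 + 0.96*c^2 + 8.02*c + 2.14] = -2.92*c^3 - 12.54*c^2 + 1.92*c + 8.02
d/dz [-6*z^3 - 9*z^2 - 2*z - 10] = -18*z^2 - 18*z - 2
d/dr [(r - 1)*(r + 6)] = 2*r + 5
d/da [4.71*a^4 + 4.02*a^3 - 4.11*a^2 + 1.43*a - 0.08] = 18.84*a^3 + 12.06*a^2 - 8.22*a + 1.43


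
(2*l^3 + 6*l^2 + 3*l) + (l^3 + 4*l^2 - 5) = 3*l^3 + 10*l^2 + 3*l - 5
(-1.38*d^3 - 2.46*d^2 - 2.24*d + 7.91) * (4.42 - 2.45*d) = 3.381*d^4 - 0.0725999999999996*d^3 - 5.3852*d^2 - 29.2803*d + 34.9622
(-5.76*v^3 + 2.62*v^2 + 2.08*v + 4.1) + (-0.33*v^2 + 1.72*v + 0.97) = -5.76*v^3 + 2.29*v^2 + 3.8*v + 5.07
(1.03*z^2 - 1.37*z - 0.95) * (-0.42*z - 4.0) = -0.4326*z^3 - 3.5446*z^2 + 5.879*z + 3.8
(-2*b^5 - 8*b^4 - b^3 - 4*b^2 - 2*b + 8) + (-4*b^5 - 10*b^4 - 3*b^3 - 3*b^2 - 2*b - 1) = -6*b^5 - 18*b^4 - 4*b^3 - 7*b^2 - 4*b + 7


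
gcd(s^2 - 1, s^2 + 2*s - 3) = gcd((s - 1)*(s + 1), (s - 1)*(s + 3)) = s - 1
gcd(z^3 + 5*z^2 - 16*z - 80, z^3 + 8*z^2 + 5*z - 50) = z + 5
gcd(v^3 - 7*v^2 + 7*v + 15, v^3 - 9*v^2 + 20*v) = v - 5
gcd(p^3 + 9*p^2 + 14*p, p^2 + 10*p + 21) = p + 7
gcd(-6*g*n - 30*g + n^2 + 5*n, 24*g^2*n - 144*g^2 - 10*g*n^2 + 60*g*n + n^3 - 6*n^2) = 6*g - n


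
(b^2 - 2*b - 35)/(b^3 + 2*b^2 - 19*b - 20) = (b - 7)/(b^2 - 3*b - 4)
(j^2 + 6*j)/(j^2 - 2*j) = (j + 6)/(j - 2)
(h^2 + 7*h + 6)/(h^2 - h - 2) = (h + 6)/(h - 2)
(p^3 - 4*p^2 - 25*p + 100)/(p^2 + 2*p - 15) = (p^2 - 9*p + 20)/(p - 3)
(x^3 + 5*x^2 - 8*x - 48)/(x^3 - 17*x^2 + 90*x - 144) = (x^2 + 8*x + 16)/(x^2 - 14*x + 48)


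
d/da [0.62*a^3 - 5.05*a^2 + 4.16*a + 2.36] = 1.86*a^2 - 10.1*a + 4.16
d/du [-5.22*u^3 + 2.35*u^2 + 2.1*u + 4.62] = -15.66*u^2 + 4.7*u + 2.1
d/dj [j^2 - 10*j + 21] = 2*j - 10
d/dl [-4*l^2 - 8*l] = -8*l - 8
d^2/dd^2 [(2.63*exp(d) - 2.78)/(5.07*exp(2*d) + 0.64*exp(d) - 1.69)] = (67.603887*exp(4*d) - 294.372312*exp(3*d) + 108.146142*exp(2*d) - 93.573576*exp(d) + 4.504695)*exp(d)/(130.323843*exp(6*d) + 49.353408*exp(5*d) - 124.093827*exp(4*d) - 32.640128*exp(3*d) + 41.364609*exp(2*d) + 5.483712*exp(d) - 4.826809)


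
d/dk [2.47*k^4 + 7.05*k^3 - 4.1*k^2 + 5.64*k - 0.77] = 9.88*k^3 + 21.15*k^2 - 8.2*k + 5.64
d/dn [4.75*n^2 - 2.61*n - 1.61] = 9.5*n - 2.61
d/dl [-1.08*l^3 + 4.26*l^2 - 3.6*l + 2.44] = -3.24*l^2 + 8.52*l - 3.6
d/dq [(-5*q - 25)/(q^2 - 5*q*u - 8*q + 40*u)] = 5*(-q^2 + 5*q*u + 8*q - 40*u - (q + 5)*(-2*q + 5*u + 8))/(q^2 - 5*q*u - 8*q + 40*u)^2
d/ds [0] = 0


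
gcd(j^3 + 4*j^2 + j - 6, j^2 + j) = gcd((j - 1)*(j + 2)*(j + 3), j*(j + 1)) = 1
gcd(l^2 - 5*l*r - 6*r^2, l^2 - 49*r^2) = 1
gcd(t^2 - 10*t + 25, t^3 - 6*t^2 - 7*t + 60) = t - 5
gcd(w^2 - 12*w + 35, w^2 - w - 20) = w - 5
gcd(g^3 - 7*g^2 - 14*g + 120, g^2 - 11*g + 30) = g^2 - 11*g + 30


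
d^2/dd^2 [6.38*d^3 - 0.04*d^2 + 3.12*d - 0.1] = 38.28*d - 0.08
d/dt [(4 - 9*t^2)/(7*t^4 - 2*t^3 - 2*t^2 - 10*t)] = 2*(63*t^5 - 9*t^4 - 56*t^3 + 57*t^2 + 8*t + 20)/(t^2*(49*t^6 - 28*t^5 - 24*t^4 - 132*t^3 + 44*t^2 + 40*t + 100))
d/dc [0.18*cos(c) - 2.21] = -0.18*sin(c)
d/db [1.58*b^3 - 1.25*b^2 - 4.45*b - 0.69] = 4.74*b^2 - 2.5*b - 4.45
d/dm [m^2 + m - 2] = 2*m + 1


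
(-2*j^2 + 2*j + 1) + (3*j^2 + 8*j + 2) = j^2 + 10*j + 3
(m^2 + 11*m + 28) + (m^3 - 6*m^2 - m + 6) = m^3 - 5*m^2 + 10*m + 34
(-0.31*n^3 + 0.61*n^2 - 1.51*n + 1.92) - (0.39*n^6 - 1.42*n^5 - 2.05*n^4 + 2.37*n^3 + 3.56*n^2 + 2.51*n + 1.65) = -0.39*n^6 + 1.42*n^5 + 2.05*n^4 - 2.68*n^3 - 2.95*n^2 - 4.02*n + 0.27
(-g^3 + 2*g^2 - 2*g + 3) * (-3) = 3*g^3 - 6*g^2 + 6*g - 9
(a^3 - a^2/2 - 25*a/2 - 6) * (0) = 0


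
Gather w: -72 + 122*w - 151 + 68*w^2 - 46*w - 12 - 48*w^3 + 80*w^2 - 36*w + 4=-48*w^3 + 148*w^2 + 40*w - 231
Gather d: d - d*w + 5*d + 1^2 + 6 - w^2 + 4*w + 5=d*(6 - w) - w^2 + 4*w + 12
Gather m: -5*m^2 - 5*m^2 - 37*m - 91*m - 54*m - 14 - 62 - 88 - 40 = -10*m^2 - 182*m - 204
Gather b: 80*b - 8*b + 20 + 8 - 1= 72*b + 27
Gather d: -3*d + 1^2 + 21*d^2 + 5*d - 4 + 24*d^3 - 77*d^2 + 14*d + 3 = 24*d^3 - 56*d^2 + 16*d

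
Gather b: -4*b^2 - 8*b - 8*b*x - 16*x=-4*b^2 + b*(-8*x - 8) - 16*x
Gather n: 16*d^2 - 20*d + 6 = 16*d^2 - 20*d + 6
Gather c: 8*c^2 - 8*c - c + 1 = 8*c^2 - 9*c + 1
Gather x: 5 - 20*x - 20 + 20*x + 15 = 0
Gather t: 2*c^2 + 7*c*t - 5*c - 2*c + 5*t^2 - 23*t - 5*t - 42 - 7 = 2*c^2 - 7*c + 5*t^2 + t*(7*c - 28) - 49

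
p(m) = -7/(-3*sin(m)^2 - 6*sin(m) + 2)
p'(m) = -7*(6*sin(m)*cos(m) + 6*cos(m))/(-3*sin(m)^2 - 6*sin(m) + 2)^2 = -42*(sin(m) + 1)*cos(m)/(3*sin(m)^2 + 6*sin(m) - 2)^2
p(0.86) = 1.64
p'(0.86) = -2.64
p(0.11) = -5.36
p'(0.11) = -27.20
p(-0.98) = -1.42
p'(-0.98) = -0.16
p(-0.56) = -1.61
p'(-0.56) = -0.89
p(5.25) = -1.42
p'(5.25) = -0.12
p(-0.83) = -1.46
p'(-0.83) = -0.32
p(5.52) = -1.48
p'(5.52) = -0.42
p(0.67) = 2.43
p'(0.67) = -6.42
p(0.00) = -3.50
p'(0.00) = -10.50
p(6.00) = -2.03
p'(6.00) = -2.45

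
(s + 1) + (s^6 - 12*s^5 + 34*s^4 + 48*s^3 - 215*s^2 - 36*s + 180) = s^6 - 12*s^5 + 34*s^4 + 48*s^3 - 215*s^2 - 35*s + 181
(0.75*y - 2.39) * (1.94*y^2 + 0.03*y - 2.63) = 1.455*y^3 - 4.6141*y^2 - 2.0442*y + 6.2857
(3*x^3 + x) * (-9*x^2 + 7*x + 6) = -27*x^5 + 21*x^4 + 9*x^3 + 7*x^2 + 6*x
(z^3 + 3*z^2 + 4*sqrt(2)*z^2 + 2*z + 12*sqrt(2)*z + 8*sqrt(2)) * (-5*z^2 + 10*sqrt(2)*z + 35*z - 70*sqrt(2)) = -5*z^5 - 10*sqrt(2)*z^4 + 20*z^4 + 40*sqrt(2)*z^3 + 175*z^3 - 250*z^2 + 190*sqrt(2)*z^2 - 1520*z + 140*sqrt(2)*z - 1120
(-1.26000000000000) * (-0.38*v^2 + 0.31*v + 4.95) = 0.4788*v^2 - 0.3906*v - 6.237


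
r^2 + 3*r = r*(r + 3)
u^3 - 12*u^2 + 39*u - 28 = (u - 7)*(u - 4)*(u - 1)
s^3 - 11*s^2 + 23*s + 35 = (s - 7)*(s - 5)*(s + 1)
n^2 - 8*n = n*(n - 8)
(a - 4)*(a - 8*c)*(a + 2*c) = a^3 - 6*a^2*c - 4*a^2 - 16*a*c^2 + 24*a*c + 64*c^2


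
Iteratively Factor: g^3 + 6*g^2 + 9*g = (g)*(g^2 + 6*g + 9) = g*(g + 3)*(g + 3)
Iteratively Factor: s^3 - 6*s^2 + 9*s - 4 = (s - 1)*(s^2 - 5*s + 4) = (s - 1)^2*(s - 4)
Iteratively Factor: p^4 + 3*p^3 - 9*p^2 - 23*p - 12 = (p + 1)*(p^3 + 2*p^2 - 11*p - 12) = (p + 1)^2*(p^2 + p - 12) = (p + 1)^2*(p + 4)*(p - 3)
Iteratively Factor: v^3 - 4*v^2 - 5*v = (v)*(v^2 - 4*v - 5) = v*(v + 1)*(v - 5)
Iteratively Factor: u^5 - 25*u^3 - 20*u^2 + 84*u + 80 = (u - 5)*(u^4 + 5*u^3 - 20*u - 16) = (u - 5)*(u + 1)*(u^3 + 4*u^2 - 4*u - 16) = (u - 5)*(u + 1)*(u + 2)*(u^2 + 2*u - 8) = (u - 5)*(u - 2)*(u + 1)*(u + 2)*(u + 4)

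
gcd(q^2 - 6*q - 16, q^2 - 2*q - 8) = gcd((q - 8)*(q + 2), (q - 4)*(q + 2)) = q + 2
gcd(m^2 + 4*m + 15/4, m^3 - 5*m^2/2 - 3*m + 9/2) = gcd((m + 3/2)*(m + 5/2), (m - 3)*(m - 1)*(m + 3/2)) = m + 3/2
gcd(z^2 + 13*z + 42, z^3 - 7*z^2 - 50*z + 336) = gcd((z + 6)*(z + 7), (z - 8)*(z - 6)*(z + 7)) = z + 7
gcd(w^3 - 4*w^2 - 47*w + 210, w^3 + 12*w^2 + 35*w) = w + 7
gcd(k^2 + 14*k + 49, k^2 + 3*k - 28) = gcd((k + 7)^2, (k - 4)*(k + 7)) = k + 7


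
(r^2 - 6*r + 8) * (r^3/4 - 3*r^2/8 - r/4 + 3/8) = r^5/4 - 15*r^4/8 + 4*r^3 - 9*r^2/8 - 17*r/4 + 3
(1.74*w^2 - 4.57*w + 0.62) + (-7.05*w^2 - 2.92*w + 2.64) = -5.31*w^2 - 7.49*w + 3.26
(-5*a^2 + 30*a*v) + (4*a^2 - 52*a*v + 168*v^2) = -a^2 - 22*a*v + 168*v^2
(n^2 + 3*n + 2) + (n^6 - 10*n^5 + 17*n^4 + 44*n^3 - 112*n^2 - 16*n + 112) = n^6 - 10*n^5 + 17*n^4 + 44*n^3 - 111*n^2 - 13*n + 114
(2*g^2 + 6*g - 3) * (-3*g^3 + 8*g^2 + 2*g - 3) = -6*g^5 - 2*g^4 + 61*g^3 - 18*g^2 - 24*g + 9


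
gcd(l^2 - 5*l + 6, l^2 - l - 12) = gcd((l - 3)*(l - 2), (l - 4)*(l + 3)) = 1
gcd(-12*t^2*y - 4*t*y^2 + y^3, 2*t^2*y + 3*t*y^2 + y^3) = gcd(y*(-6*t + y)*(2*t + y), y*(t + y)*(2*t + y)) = 2*t*y + y^2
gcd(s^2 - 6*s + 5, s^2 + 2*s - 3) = s - 1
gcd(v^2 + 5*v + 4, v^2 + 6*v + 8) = v + 4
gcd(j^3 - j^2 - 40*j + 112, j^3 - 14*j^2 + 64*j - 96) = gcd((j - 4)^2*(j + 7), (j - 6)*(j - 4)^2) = j^2 - 8*j + 16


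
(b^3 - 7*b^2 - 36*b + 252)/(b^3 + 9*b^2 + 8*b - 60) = (b^2 - 13*b + 42)/(b^2 + 3*b - 10)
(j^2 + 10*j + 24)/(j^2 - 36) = (j + 4)/(j - 6)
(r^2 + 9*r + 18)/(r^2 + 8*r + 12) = (r + 3)/(r + 2)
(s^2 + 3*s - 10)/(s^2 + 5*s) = (s - 2)/s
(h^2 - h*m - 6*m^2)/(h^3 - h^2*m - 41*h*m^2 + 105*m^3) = (h + 2*m)/(h^2 + 2*h*m - 35*m^2)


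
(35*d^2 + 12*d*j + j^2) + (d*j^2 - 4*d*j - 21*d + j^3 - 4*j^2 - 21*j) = 35*d^2 + d*j^2 + 8*d*j - 21*d + j^3 - 3*j^2 - 21*j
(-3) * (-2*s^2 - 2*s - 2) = 6*s^2 + 6*s + 6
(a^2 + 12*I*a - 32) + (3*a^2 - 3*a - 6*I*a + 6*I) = 4*a^2 - 3*a + 6*I*a - 32 + 6*I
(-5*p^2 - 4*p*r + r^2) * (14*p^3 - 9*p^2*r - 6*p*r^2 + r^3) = -70*p^5 - 11*p^4*r + 80*p^3*r^2 + 10*p^2*r^3 - 10*p*r^4 + r^5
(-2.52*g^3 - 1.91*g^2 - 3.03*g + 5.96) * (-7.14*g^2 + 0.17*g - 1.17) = 17.9928*g^5 + 13.209*g^4 + 24.2579*g^3 - 40.8348*g^2 + 4.5583*g - 6.9732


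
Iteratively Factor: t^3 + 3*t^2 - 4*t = (t + 4)*(t^2 - t) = (t - 1)*(t + 4)*(t)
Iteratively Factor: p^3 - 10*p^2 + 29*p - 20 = (p - 4)*(p^2 - 6*p + 5) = (p - 4)*(p - 1)*(p - 5)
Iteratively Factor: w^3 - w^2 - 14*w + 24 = (w - 2)*(w^2 + w - 12) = (w - 2)*(w + 4)*(w - 3)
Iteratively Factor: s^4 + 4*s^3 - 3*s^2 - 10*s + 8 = (s - 1)*(s^3 + 5*s^2 + 2*s - 8) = (s - 1)*(s + 2)*(s^2 + 3*s - 4) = (s - 1)*(s + 2)*(s + 4)*(s - 1)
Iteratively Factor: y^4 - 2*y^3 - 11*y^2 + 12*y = (y + 3)*(y^3 - 5*y^2 + 4*y) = y*(y + 3)*(y^2 - 5*y + 4) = y*(y - 4)*(y + 3)*(y - 1)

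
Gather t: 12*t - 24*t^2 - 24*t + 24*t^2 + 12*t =0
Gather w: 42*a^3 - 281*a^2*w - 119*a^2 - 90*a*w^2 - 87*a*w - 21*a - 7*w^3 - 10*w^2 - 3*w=42*a^3 - 119*a^2 - 21*a - 7*w^3 + w^2*(-90*a - 10) + w*(-281*a^2 - 87*a - 3)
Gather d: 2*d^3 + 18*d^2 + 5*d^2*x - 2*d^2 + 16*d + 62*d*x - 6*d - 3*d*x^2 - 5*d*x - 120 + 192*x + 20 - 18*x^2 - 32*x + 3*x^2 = 2*d^3 + d^2*(5*x + 16) + d*(-3*x^2 + 57*x + 10) - 15*x^2 + 160*x - 100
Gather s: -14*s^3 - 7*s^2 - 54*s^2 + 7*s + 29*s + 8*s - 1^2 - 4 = -14*s^3 - 61*s^2 + 44*s - 5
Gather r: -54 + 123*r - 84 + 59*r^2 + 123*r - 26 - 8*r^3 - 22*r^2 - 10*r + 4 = -8*r^3 + 37*r^2 + 236*r - 160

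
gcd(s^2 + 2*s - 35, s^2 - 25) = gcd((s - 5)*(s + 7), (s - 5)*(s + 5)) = s - 5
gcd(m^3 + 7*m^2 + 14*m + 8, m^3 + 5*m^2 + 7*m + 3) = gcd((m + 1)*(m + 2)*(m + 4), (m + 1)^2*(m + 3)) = m + 1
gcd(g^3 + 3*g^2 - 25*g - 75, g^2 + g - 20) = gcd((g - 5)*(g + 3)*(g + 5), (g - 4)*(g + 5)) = g + 5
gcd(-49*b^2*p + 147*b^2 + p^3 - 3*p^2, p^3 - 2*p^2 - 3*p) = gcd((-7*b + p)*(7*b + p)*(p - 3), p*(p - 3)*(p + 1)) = p - 3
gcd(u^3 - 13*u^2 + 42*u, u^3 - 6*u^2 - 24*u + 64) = 1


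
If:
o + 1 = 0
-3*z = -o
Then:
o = -1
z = -1/3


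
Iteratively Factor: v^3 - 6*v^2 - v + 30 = (v - 5)*(v^2 - v - 6) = (v - 5)*(v - 3)*(v + 2)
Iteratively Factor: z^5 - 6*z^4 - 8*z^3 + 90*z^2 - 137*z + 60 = (z - 1)*(z^4 - 5*z^3 - 13*z^2 + 77*z - 60) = (z - 1)*(z + 4)*(z^3 - 9*z^2 + 23*z - 15) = (z - 3)*(z - 1)*(z + 4)*(z^2 - 6*z + 5) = (z - 5)*(z - 3)*(z - 1)*(z + 4)*(z - 1)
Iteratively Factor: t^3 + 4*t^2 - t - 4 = (t - 1)*(t^2 + 5*t + 4) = (t - 1)*(t + 1)*(t + 4)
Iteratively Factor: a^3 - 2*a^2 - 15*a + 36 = (a - 3)*(a^2 + a - 12) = (a - 3)^2*(a + 4)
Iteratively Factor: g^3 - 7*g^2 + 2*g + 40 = (g + 2)*(g^2 - 9*g + 20) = (g - 4)*(g + 2)*(g - 5)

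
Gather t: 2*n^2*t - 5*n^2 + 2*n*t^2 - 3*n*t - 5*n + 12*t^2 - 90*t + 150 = -5*n^2 - 5*n + t^2*(2*n + 12) + t*(2*n^2 - 3*n - 90) + 150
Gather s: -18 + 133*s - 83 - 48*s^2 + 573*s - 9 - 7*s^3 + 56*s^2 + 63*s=-7*s^3 + 8*s^2 + 769*s - 110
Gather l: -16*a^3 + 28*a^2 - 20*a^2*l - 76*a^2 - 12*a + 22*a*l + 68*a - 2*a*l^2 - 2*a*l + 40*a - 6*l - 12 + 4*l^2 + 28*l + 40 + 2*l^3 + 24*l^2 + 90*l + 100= -16*a^3 - 48*a^2 + 96*a + 2*l^3 + l^2*(28 - 2*a) + l*(-20*a^2 + 20*a + 112) + 128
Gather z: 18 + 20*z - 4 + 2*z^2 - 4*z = 2*z^2 + 16*z + 14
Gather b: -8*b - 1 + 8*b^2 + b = 8*b^2 - 7*b - 1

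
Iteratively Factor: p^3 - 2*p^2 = (p)*(p^2 - 2*p) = p*(p - 2)*(p)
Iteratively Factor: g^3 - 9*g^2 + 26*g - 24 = (g - 3)*(g^2 - 6*g + 8) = (g - 4)*(g - 3)*(g - 2)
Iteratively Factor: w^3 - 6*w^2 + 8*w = (w)*(w^2 - 6*w + 8) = w*(w - 2)*(w - 4)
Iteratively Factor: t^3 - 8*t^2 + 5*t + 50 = (t + 2)*(t^2 - 10*t + 25) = (t - 5)*(t + 2)*(t - 5)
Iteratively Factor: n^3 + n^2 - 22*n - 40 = (n + 4)*(n^2 - 3*n - 10) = (n - 5)*(n + 4)*(n + 2)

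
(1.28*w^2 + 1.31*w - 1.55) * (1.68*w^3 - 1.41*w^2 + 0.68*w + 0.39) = 2.1504*w^5 + 0.396*w^4 - 3.5807*w^3 + 3.5755*w^2 - 0.5431*w - 0.6045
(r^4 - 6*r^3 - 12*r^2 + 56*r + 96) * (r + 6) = r^5 - 48*r^3 - 16*r^2 + 432*r + 576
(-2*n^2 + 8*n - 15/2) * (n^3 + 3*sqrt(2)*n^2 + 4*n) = -2*n^5 - 6*sqrt(2)*n^4 + 8*n^4 - 31*n^3/2 + 24*sqrt(2)*n^3 - 45*sqrt(2)*n^2/2 + 32*n^2 - 30*n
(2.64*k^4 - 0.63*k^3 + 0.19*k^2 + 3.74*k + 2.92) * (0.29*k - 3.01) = 0.7656*k^5 - 8.1291*k^4 + 1.9514*k^3 + 0.5127*k^2 - 10.4106*k - 8.7892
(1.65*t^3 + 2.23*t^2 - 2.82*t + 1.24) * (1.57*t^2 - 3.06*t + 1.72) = 2.5905*t^5 - 1.5479*t^4 - 8.4132*t^3 + 14.4116*t^2 - 8.6448*t + 2.1328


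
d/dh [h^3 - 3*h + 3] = 3*h^2 - 3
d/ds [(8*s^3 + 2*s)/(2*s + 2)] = (8*s^3 + 12*s^2 + 1)/(s^2 + 2*s + 1)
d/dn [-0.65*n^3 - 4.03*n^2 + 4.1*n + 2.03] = -1.95*n^2 - 8.06*n + 4.1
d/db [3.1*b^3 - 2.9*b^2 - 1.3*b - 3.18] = 9.3*b^2 - 5.8*b - 1.3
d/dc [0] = 0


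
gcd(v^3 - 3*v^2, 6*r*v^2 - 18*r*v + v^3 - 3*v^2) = v^2 - 3*v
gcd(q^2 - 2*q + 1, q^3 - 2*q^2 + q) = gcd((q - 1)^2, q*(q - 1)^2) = q^2 - 2*q + 1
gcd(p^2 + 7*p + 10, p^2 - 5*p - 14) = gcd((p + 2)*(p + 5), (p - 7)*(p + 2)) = p + 2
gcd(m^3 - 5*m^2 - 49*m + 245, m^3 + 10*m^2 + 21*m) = m + 7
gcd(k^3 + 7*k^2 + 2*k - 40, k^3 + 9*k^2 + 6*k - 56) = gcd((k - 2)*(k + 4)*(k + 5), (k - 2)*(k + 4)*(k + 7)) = k^2 + 2*k - 8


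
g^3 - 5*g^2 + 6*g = g*(g - 3)*(g - 2)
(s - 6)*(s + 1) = s^2 - 5*s - 6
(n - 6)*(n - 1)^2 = n^3 - 8*n^2 + 13*n - 6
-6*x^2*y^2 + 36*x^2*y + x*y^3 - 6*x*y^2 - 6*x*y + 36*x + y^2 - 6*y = (-6*x + y)*(y - 6)*(x*y + 1)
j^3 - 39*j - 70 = (j - 7)*(j + 2)*(j + 5)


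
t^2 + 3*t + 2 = (t + 1)*(t + 2)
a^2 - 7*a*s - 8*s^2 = (a - 8*s)*(a + s)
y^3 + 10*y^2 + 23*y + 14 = (y + 1)*(y + 2)*(y + 7)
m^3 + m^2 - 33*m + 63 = (m - 3)^2*(m + 7)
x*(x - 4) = x^2 - 4*x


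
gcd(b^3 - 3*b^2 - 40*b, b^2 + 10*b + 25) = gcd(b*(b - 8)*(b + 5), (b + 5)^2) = b + 5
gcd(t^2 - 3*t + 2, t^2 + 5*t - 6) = t - 1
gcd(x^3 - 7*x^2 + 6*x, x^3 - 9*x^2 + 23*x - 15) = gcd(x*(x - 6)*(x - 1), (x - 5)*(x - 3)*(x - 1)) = x - 1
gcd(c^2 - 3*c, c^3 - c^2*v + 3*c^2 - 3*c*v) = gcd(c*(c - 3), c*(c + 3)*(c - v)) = c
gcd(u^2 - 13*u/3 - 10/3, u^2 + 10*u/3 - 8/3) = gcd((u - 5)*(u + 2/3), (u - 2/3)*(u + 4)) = 1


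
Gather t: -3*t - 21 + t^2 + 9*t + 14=t^2 + 6*t - 7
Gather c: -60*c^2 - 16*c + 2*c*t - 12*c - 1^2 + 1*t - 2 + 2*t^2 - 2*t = -60*c^2 + c*(2*t - 28) + 2*t^2 - t - 3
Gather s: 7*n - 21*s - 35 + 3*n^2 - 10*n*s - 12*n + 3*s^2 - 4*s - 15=3*n^2 - 5*n + 3*s^2 + s*(-10*n - 25) - 50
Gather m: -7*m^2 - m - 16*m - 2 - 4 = -7*m^2 - 17*m - 6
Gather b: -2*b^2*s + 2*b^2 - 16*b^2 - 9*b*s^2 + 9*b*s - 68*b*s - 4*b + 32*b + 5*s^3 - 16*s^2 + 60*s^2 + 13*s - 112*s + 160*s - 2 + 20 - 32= b^2*(-2*s - 14) + b*(-9*s^2 - 59*s + 28) + 5*s^3 + 44*s^2 + 61*s - 14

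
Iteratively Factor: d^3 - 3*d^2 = (d - 3)*(d^2) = d*(d - 3)*(d)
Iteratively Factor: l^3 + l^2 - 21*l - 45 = (l + 3)*(l^2 - 2*l - 15) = (l + 3)^2*(l - 5)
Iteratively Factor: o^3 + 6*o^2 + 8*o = (o + 4)*(o^2 + 2*o) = (o + 2)*(o + 4)*(o)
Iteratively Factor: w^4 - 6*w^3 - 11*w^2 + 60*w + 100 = (w + 2)*(w^3 - 8*w^2 + 5*w + 50) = (w - 5)*(w + 2)*(w^2 - 3*w - 10) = (w - 5)*(w + 2)^2*(w - 5)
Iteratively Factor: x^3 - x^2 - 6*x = (x + 2)*(x^2 - 3*x) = (x - 3)*(x + 2)*(x)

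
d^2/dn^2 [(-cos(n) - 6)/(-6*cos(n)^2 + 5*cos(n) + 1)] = (-81*(1 - cos(2*n))^2*cos(n) - 447*(1 - cos(2*n))^2/2 - 565*cos(n) - 781*cos(2*n)/2 + 72*cos(3*n) + 18*cos(5*n) + 1731/2)/((cos(n) - 1)^3*(6*cos(n) + 1)^3)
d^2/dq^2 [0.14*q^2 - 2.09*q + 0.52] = 0.280000000000000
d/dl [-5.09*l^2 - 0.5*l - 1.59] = -10.18*l - 0.5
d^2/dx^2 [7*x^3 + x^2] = 42*x + 2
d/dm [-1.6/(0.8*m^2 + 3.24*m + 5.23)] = (2.56*m + 5.184)/(0.8*m^2 + 3.24*m + 5.23)^2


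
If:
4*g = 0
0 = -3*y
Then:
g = 0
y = 0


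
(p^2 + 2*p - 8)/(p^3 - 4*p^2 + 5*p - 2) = (p + 4)/(p^2 - 2*p + 1)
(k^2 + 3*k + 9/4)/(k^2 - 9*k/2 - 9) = (k + 3/2)/(k - 6)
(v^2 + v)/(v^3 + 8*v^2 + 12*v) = (v + 1)/(v^2 + 8*v + 12)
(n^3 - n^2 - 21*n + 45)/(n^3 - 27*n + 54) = (n + 5)/(n + 6)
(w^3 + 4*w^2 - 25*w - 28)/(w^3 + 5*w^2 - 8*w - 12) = (w^2 + 3*w - 28)/(w^2 + 4*w - 12)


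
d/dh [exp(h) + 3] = exp(h)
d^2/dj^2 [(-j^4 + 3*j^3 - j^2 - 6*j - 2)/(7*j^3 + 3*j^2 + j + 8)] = 4*(-57*j^6 - 393*j^5 - 1014*j^4 - 43*j^3 + 840*j^2 + 663*j + 15)/(343*j^9 + 441*j^8 + 336*j^7 + 1329*j^6 + 1056*j^5 + 561*j^4 + 1489*j^3 + 600*j^2 + 192*j + 512)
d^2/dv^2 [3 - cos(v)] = cos(v)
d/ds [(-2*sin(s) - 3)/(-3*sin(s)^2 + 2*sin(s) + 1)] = 2*(-3*sin(s)^2 - 9*sin(s) + 2)*cos(s)/((sin(s) - 1)^2*(3*sin(s) + 1)^2)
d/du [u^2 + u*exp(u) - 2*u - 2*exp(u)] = u*exp(u) + 2*u - exp(u) - 2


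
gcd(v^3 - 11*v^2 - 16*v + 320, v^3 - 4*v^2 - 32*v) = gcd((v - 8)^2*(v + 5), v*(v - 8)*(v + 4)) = v - 8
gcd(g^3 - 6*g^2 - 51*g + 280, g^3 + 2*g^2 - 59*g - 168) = g^2 - g - 56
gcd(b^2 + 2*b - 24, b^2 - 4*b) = b - 4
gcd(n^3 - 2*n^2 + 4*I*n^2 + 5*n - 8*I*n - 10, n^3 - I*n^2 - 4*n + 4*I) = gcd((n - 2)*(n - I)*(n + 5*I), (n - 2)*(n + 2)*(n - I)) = n^2 + n*(-2 - I) + 2*I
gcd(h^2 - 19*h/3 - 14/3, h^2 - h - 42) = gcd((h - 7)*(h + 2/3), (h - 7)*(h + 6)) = h - 7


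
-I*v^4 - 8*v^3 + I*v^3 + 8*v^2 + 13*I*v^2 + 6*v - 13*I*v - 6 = (v - 6*I)*(v - I)^2*(-I*v + I)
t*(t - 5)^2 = t^3 - 10*t^2 + 25*t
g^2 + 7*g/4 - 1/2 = (g - 1/4)*(g + 2)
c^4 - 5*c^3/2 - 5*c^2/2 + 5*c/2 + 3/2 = (c - 3)*(c - 1)*(c + 1/2)*(c + 1)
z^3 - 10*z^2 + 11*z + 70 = (z - 7)*(z - 5)*(z + 2)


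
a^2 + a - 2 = (a - 1)*(a + 2)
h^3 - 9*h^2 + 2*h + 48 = (h - 8)*(h - 3)*(h + 2)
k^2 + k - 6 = (k - 2)*(k + 3)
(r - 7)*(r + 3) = r^2 - 4*r - 21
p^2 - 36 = (p - 6)*(p + 6)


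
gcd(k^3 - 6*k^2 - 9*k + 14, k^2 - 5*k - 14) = k^2 - 5*k - 14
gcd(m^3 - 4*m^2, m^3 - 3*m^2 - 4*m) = m^2 - 4*m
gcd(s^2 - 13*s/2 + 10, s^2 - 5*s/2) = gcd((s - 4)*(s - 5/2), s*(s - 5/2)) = s - 5/2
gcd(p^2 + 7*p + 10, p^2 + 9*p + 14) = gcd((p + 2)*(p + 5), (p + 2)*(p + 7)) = p + 2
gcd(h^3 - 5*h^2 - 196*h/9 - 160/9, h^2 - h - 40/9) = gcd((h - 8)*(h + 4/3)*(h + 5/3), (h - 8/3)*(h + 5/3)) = h + 5/3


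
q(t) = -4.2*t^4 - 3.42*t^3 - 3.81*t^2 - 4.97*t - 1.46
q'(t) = -16.8*t^3 - 10.26*t^2 - 7.62*t - 4.97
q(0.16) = -2.37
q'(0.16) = -6.52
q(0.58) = -6.77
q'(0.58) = -16.12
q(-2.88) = -226.00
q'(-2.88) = 333.19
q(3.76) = -1095.27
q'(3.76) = -1071.72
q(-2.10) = -57.83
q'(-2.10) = 121.37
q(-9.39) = -30111.33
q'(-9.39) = 13071.26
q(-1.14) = -2.77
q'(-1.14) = 15.27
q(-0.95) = -0.67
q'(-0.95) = 7.41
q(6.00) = -6350.36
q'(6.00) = -4048.85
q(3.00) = -483.20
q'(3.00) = -573.77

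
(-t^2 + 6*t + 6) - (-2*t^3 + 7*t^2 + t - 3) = 2*t^3 - 8*t^2 + 5*t + 9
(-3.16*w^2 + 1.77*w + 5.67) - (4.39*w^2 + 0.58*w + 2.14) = -7.55*w^2 + 1.19*w + 3.53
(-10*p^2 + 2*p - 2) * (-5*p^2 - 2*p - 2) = 50*p^4 + 10*p^3 + 26*p^2 + 4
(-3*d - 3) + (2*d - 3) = -d - 6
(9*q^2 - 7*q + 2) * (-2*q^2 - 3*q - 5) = -18*q^4 - 13*q^3 - 28*q^2 + 29*q - 10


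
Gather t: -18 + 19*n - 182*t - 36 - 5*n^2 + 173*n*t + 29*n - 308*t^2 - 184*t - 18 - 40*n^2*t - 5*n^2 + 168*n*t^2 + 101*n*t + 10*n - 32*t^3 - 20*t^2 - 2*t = -10*n^2 + 58*n - 32*t^3 + t^2*(168*n - 328) + t*(-40*n^2 + 274*n - 368) - 72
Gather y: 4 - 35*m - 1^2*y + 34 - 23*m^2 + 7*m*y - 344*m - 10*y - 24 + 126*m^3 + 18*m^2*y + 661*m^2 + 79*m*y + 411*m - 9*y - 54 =126*m^3 + 638*m^2 + 32*m + y*(18*m^2 + 86*m - 20) - 40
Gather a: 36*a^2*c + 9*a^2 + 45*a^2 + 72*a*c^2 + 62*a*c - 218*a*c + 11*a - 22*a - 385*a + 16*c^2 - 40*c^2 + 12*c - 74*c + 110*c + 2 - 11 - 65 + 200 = a^2*(36*c + 54) + a*(72*c^2 - 156*c - 396) - 24*c^2 + 48*c + 126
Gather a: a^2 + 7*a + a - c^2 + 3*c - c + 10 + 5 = a^2 + 8*a - c^2 + 2*c + 15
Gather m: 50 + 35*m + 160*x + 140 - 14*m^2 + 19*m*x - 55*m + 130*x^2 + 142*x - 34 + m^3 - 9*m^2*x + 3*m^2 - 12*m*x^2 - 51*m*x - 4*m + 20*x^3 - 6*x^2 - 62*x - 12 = m^3 + m^2*(-9*x - 11) + m*(-12*x^2 - 32*x - 24) + 20*x^3 + 124*x^2 + 240*x + 144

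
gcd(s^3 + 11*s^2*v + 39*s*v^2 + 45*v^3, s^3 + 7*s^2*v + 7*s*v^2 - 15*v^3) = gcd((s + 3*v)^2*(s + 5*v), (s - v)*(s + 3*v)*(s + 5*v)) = s^2 + 8*s*v + 15*v^2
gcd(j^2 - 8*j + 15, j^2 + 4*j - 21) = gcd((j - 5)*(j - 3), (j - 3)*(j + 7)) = j - 3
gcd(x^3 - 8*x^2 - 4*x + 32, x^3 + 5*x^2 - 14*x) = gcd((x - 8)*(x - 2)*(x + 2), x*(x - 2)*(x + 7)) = x - 2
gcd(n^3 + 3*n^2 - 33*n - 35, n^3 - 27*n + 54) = 1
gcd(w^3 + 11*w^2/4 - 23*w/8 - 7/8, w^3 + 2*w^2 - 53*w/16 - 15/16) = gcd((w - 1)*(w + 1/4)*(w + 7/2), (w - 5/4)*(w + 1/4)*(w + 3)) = w + 1/4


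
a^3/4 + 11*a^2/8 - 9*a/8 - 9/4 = (a/4 + 1/4)*(a - 3/2)*(a + 6)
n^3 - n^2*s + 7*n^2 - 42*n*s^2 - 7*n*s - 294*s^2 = (n + 7)*(n - 7*s)*(n + 6*s)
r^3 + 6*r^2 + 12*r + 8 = (r + 2)^3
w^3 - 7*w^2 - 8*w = w*(w - 8)*(w + 1)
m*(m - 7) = m^2 - 7*m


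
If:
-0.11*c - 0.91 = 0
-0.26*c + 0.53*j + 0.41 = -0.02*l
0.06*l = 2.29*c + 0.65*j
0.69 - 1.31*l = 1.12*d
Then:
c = -8.27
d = 306.22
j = 5.03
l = -261.28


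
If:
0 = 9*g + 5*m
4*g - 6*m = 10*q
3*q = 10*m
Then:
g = 0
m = 0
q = 0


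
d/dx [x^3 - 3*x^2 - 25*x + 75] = 3*x^2 - 6*x - 25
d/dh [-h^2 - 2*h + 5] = -2*h - 2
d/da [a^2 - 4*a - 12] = 2*a - 4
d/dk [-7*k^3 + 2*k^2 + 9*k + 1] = -21*k^2 + 4*k + 9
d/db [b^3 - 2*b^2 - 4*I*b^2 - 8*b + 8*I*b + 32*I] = 3*b^2 - 4*b - 8*I*b - 8 + 8*I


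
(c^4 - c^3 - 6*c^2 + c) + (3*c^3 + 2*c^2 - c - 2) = c^4 + 2*c^3 - 4*c^2 - 2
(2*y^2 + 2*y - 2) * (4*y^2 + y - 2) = 8*y^4 + 10*y^3 - 10*y^2 - 6*y + 4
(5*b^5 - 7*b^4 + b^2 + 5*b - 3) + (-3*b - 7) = 5*b^5 - 7*b^4 + b^2 + 2*b - 10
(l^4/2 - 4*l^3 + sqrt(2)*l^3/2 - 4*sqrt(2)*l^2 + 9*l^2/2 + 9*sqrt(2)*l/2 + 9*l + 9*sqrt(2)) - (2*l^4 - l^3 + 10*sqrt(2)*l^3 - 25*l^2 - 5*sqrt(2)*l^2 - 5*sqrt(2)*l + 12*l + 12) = -3*l^4/2 - 19*sqrt(2)*l^3/2 - 3*l^3 + sqrt(2)*l^2 + 59*l^2/2 - 3*l + 19*sqrt(2)*l/2 - 12 + 9*sqrt(2)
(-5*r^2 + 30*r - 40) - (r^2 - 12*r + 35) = -6*r^2 + 42*r - 75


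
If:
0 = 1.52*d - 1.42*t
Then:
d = 0.934210526315789*t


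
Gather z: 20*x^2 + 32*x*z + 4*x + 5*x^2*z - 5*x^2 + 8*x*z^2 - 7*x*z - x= 15*x^2 + 8*x*z^2 + 3*x + z*(5*x^2 + 25*x)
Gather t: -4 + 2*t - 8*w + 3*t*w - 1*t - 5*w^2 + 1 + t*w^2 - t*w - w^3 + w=t*(w^2 + 2*w + 1) - w^3 - 5*w^2 - 7*w - 3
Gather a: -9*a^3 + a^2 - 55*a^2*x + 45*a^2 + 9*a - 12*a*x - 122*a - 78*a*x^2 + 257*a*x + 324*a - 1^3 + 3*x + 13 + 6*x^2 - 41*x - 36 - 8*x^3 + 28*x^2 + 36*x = -9*a^3 + a^2*(46 - 55*x) + a*(-78*x^2 + 245*x + 211) - 8*x^3 + 34*x^2 - 2*x - 24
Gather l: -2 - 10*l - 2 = -10*l - 4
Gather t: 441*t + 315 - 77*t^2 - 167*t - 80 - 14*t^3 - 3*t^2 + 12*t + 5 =-14*t^3 - 80*t^2 + 286*t + 240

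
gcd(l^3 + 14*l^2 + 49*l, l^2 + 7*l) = l^2 + 7*l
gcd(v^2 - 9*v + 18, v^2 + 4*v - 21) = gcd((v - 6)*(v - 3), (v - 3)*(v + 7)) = v - 3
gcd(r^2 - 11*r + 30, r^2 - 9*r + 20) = r - 5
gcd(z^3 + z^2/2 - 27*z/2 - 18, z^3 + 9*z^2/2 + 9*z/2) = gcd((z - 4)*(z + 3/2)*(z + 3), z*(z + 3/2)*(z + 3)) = z^2 + 9*z/2 + 9/2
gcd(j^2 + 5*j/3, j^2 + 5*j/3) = j^2 + 5*j/3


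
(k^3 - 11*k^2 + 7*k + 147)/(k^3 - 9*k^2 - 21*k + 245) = (k + 3)/(k + 5)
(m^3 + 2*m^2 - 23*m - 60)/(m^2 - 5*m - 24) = (m^2 - m - 20)/(m - 8)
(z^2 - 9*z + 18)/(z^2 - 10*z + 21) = (z - 6)/(z - 7)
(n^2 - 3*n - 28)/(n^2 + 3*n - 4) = (n - 7)/(n - 1)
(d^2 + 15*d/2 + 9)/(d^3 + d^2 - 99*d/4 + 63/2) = 2*(2*d + 3)/(4*d^2 - 20*d + 21)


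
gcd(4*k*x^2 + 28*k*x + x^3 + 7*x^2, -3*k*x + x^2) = x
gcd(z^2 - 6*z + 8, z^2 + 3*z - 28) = z - 4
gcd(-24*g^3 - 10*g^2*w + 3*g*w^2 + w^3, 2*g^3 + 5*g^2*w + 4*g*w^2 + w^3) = 2*g + w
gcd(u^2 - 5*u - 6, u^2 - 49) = 1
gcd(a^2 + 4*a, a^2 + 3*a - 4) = a + 4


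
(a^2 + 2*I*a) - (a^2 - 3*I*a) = 5*I*a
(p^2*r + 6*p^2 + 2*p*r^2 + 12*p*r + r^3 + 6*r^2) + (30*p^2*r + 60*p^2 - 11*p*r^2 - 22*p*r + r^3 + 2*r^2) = 31*p^2*r + 66*p^2 - 9*p*r^2 - 10*p*r + 2*r^3 + 8*r^2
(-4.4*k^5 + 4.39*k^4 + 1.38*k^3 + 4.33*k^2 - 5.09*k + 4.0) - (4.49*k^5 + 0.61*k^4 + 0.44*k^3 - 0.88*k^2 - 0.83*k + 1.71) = -8.89*k^5 + 3.78*k^4 + 0.94*k^3 + 5.21*k^2 - 4.26*k + 2.29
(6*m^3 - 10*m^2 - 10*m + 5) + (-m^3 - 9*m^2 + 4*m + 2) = 5*m^3 - 19*m^2 - 6*m + 7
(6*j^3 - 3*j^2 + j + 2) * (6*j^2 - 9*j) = 36*j^5 - 72*j^4 + 33*j^3 + 3*j^2 - 18*j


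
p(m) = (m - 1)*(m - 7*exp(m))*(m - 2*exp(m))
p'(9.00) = 15620582309.46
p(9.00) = 7348666393.00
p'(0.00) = -5.00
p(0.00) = -14.00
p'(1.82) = 1184.63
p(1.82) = 357.11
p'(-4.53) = 69.15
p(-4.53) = -115.92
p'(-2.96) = 29.71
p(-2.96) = -40.31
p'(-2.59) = 22.71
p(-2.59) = -30.64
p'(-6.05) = 121.28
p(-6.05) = -258.95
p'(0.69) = 18.21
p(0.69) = -13.56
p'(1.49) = 441.20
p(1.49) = 106.99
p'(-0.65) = -0.44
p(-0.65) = -12.03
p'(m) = (1 - 7*exp(m))*(m - 1)*(m - 2*exp(m)) + (1 - 2*exp(m))*(m - 1)*(m - 7*exp(m)) + (m - 7*exp(m))*(m - 2*exp(m))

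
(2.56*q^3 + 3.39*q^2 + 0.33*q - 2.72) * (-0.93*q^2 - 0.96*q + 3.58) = -2.3808*q^5 - 5.6103*q^4 + 5.6035*q^3 + 14.349*q^2 + 3.7926*q - 9.7376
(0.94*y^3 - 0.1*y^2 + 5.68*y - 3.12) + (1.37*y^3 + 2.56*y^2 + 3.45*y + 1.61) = 2.31*y^3 + 2.46*y^2 + 9.13*y - 1.51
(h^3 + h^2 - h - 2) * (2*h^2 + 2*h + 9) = 2*h^5 + 4*h^4 + 9*h^3 + 3*h^2 - 13*h - 18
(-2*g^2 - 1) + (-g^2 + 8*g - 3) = -3*g^2 + 8*g - 4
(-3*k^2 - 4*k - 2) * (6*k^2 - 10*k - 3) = -18*k^4 + 6*k^3 + 37*k^2 + 32*k + 6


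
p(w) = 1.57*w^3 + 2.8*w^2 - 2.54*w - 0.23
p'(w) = 4.71*w^2 + 5.6*w - 2.54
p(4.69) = 211.41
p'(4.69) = 127.33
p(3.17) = 69.87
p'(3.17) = 62.54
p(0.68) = -0.17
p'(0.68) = 3.45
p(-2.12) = 2.78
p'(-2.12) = 6.76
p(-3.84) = -38.09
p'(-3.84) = 45.41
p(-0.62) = 2.05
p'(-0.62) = -4.20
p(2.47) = 34.24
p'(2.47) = 40.03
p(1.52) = 7.89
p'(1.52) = 16.85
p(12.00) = 3085.45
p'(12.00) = 742.90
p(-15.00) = -4630.88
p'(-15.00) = 973.21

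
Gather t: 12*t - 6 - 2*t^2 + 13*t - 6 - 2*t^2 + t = -4*t^2 + 26*t - 12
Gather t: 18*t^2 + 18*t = 18*t^2 + 18*t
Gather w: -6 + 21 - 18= -3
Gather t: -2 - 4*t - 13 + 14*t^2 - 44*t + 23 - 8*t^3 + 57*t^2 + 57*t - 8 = -8*t^3 + 71*t^2 + 9*t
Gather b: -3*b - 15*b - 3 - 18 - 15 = -18*b - 36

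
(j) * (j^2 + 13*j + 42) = j^3 + 13*j^2 + 42*j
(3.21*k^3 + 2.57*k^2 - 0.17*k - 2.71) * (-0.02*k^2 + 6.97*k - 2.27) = -0.0642*k^5 + 22.3223*k^4 + 10.6296*k^3 - 6.9646*k^2 - 18.5028*k + 6.1517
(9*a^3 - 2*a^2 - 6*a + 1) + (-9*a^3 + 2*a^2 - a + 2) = 3 - 7*a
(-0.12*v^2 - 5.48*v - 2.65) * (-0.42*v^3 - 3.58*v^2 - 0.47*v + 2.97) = 0.0504*v^5 + 2.7312*v^4 + 20.7878*v^3 + 11.7062*v^2 - 15.0301*v - 7.8705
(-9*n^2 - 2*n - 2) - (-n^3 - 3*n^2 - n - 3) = n^3 - 6*n^2 - n + 1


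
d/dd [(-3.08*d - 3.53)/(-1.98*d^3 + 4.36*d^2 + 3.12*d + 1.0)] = (-12.1968*d^3 - 7.5394*d^2 + 30.7816*d + 7.9336)/(3.9204*d^6 - 17.2656*d^5 + 6.6544*d^4 + 23.2464*d^3 + 18.4544*d^2 + 6.24*d + 1.0)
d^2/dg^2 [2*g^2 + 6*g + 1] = 4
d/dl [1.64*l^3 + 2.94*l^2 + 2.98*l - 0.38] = 4.92*l^2 + 5.88*l + 2.98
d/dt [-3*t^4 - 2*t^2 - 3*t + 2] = -12*t^3 - 4*t - 3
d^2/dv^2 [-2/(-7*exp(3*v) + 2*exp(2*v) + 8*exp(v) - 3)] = 2*((-63*exp(2*v) + 8*exp(v) + 8)*(7*exp(3*v) - 2*exp(2*v) - 8*exp(v) + 3) + 2*(-21*exp(2*v) + 4*exp(v) + 8)^2*exp(v))*exp(v)/(7*exp(3*v) - 2*exp(2*v) - 8*exp(v) + 3)^3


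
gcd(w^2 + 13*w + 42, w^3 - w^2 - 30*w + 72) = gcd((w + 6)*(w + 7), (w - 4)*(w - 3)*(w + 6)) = w + 6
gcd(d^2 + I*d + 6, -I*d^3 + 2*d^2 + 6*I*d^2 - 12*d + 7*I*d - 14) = 1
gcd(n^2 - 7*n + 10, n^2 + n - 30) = n - 5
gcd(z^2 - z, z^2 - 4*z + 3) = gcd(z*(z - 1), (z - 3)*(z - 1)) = z - 1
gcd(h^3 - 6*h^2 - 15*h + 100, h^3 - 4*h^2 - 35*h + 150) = h^2 - 10*h + 25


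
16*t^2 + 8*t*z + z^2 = (4*t + z)^2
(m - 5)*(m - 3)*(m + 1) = m^3 - 7*m^2 + 7*m + 15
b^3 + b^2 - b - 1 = (b - 1)*(b + 1)^2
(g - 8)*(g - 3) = g^2 - 11*g + 24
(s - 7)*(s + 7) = s^2 - 49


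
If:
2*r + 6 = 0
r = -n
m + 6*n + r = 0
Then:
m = -15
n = 3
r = -3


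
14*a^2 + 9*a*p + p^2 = (2*a + p)*(7*a + p)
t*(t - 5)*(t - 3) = t^3 - 8*t^2 + 15*t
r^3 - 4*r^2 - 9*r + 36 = (r - 4)*(r - 3)*(r + 3)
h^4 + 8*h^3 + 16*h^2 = h^2*(h + 4)^2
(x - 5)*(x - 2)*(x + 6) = x^3 - x^2 - 32*x + 60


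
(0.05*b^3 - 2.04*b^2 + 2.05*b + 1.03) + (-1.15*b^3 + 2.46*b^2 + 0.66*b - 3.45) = -1.1*b^3 + 0.42*b^2 + 2.71*b - 2.42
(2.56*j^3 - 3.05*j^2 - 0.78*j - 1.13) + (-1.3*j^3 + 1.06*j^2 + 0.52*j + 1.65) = 1.26*j^3 - 1.99*j^2 - 0.26*j + 0.52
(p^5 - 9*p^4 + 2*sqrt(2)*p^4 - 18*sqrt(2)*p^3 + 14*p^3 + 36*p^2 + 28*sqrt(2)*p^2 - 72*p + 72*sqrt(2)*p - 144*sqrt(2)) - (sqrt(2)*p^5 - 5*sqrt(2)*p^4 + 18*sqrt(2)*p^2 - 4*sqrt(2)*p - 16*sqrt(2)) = -sqrt(2)*p^5 + p^5 - 9*p^4 + 7*sqrt(2)*p^4 - 18*sqrt(2)*p^3 + 14*p^3 + 10*sqrt(2)*p^2 + 36*p^2 - 72*p + 76*sqrt(2)*p - 128*sqrt(2)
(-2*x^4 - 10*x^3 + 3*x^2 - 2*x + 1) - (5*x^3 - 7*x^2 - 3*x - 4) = -2*x^4 - 15*x^3 + 10*x^2 + x + 5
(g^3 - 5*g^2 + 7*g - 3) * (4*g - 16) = 4*g^4 - 36*g^3 + 108*g^2 - 124*g + 48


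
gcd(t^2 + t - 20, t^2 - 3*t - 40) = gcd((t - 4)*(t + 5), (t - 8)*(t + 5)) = t + 5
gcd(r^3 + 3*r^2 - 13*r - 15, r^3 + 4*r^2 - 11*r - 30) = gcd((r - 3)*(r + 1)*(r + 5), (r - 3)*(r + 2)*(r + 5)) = r^2 + 2*r - 15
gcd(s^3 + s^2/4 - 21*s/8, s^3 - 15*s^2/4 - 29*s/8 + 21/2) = s^2 + s/4 - 21/8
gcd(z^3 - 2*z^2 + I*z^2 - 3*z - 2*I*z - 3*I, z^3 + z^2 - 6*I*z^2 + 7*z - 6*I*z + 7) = z^2 + z*(1 + I) + I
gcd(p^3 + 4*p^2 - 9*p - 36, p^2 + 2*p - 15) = p - 3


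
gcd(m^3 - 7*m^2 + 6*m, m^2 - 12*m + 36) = m - 6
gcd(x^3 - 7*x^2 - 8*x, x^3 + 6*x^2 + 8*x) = x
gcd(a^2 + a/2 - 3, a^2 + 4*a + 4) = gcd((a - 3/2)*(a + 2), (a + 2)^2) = a + 2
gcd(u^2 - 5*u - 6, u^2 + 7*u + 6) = u + 1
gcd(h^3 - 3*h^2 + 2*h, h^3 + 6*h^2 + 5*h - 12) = h - 1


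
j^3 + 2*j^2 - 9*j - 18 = (j - 3)*(j + 2)*(j + 3)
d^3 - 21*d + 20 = (d - 4)*(d - 1)*(d + 5)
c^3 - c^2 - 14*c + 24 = (c - 3)*(c - 2)*(c + 4)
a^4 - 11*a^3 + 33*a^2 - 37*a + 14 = (a - 7)*(a - 2)*(a - 1)^2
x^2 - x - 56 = (x - 8)*(x + 7)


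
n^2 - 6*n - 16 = (n - 8)*(n + 2)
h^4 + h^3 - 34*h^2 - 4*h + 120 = (h - 5)*(h - 2)*(h + 2)*(h + 6)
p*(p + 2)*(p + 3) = p^3 + 5*p^2 + 6*p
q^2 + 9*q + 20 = (q + 4)*(q + 5)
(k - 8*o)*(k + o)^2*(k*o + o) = k^4*o - 6*k^3*o^2 + k^3*o - 15*k^2*o^3 - 6*k^2*o^2 - 8*k*o^4 - 15*k*o^3 - 8*o^4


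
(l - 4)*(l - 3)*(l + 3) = l^3 - 4*l^2 - 9*l + 36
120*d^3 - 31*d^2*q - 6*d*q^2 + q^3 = (-8*d + q)*(-3*d + q)*(5*d + q)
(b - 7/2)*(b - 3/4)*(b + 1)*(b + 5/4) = b^4 - 2*b^3 - 91*b^2/16 + 19*b/32 + 105/32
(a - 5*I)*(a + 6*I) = a^2 + I*a + 30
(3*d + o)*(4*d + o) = 12*d^2 + 7*d*o + o^2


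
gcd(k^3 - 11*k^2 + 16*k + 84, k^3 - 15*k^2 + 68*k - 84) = k^2 - 13*k + 42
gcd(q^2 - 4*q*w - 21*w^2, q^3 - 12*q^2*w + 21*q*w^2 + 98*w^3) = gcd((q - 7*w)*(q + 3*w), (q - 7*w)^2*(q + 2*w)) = q - 7*w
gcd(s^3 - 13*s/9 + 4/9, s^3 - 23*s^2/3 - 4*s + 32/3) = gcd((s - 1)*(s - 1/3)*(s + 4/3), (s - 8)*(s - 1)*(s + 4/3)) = s^2 + s/3 - 4/3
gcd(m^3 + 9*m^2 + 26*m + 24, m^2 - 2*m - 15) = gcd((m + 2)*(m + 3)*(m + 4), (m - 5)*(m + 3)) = m + 3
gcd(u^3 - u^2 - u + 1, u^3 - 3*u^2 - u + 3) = u^2 - 1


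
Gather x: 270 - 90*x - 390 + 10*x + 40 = -80*x - 80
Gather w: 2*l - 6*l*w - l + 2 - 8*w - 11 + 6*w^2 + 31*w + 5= l + 6*w^2 + w*(23 - 6*l) - 4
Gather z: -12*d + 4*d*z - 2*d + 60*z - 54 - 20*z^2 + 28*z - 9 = -14*d - 20*z^2 + z*(4*d + 88) - 63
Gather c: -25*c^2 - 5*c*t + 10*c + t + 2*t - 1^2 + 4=-25*c^2 + c*(10 - 5*t) + 3*t + 3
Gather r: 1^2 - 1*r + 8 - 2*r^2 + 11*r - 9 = -2*r^2 + 10*r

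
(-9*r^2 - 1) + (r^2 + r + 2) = -8*r^2 + r + 1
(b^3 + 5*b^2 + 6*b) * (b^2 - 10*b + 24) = b^5 - 5*b^4 - 20*b^3 + 60*b^2 + 144*b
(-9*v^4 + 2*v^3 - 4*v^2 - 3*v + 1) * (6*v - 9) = -54*v^5 + 93*v^4 - 42*v^3 + 18*v^2 + 33*v - 9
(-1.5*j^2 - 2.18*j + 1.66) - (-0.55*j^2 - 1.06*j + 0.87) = -0.95*j^2 - 1.12*j + 0.79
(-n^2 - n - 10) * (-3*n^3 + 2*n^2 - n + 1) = 3*n^5 + n^4 + 29*n^3 - 20*n^2 + 9*n - 10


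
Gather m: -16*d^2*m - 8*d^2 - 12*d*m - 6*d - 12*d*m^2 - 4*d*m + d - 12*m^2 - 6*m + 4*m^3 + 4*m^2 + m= -8*d^2 - 5*d + 4*m^3 + m^2*(-12*d - 8) + m*(-16*d^2 - 16*d - 5)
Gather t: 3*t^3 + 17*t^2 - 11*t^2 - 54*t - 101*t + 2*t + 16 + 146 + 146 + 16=3*t^3 + 6*t^2 - 153*t + 324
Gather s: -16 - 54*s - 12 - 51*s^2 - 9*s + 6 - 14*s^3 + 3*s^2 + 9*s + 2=-14*s^3 - 48*s^2 - 54*s - 20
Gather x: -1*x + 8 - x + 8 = 16 - 2*x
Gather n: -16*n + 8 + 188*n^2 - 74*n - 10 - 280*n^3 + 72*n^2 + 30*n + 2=-280*n^3 + 260*n^2 - 60*n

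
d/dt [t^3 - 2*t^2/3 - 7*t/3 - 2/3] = 3*t^2 - 4*t/3 - 7/3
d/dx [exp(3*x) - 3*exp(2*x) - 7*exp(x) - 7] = (3*exp(2*x) - 6*exp(x) - 7)*exp(x)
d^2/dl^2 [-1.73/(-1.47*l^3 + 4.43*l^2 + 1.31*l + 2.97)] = ((15.3278 - 15.2586*l)*(-1.47*l^3 + 4.43*l^2 + 1.31*l + 2.97) - 1.73*(-8.82*l^2 + 17.72*l + 2.62)*(-4.41*l^2 + 8.86*l + 1.31))/(-1.47*l^3 + 4.43*l^2 + 1.31*l + 2.97)^3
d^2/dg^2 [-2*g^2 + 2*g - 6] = -4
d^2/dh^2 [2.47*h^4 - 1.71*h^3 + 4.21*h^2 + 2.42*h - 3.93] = 29.64*h^2 - 10.26*h + 8.42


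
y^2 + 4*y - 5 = (y - 1)*(y + 5)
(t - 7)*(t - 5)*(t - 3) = t^3 - 15*t^2 + 71*t - 105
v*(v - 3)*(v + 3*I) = v^3 - 3*v^2 + 3*I*v^2 - 9*I*v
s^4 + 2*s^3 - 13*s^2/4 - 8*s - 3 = (s - 2)*(s + 1/2)*(s + 3/2)*(s + 2)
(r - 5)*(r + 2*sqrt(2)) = r^2 - 5*r + 2*sqrt(2)*r - 10*sqrt(2)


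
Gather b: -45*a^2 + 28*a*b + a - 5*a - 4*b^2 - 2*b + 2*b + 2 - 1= -45*a^2 + 28*a*b - 4*a - 4*b^2 + 1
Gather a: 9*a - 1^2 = 9*a - 1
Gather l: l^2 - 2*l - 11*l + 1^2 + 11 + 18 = l^2 - 13*l + 30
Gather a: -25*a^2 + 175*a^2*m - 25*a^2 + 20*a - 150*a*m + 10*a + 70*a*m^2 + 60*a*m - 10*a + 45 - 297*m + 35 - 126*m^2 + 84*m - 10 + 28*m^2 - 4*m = a^2*(175*m - 50) + a*(70*m^2 - 90*m + 20) - 98*m^2 - 217*m + 70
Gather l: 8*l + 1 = 8*l + 1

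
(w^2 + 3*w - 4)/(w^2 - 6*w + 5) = (w + 4)/(w - 5)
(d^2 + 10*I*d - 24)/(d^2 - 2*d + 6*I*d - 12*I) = (d + 4*I)/(d - 2)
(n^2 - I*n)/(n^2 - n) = (n - I)/(n - 1)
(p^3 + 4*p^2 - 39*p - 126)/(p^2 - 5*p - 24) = (p^2 + p - 42)/(p - 8)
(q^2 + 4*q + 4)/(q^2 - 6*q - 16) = (q + 2)/(q - 8)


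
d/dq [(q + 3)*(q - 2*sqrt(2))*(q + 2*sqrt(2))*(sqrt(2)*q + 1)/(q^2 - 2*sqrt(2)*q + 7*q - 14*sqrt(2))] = (2*sqrt(2)*q^5 - 11*q^4 + 24*sqrt(2)*q^4 - 122*q^3 + 38*sqrt(2)*q^3 - 191*q^2 - 80*sqrt(2)*q^2 - 84*sqrt(2)*q + 496*q + 64*sqrt(2) + 840)/(q^4 - 4*sqrt(2)*q^3 + 14*q^3 - 56*sqrt(2)*q^2 + 57*q^2 - 196*sqrt(2)*q + 112*q + 392)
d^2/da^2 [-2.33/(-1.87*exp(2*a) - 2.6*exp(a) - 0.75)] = (2.33*(3.74*exp(a) + 2.6)*(7.48*exp(a) + 5.2)*exp(a) - (17.4284*exp(a) + 6.058)*(1.87*exp(2*a) + 2.6*exp(a) + 0.75))*exp(a)/(1.87*exp(2*a) + 2.6*exp(a) + 0.75)^3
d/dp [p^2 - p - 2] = 2*p - 1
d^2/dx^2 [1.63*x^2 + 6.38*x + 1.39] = 3.26000000000000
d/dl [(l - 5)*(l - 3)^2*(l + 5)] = 4*l^3 - 18*l^2 - 32*l + 150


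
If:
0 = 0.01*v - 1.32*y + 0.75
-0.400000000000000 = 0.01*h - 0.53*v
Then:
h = 6996.0*y - 4015.0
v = 132.0*y - 75.0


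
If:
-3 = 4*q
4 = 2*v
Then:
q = -3/4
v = 2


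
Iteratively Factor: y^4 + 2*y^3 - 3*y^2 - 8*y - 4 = (y + 1)*(y^3 + y^2 - 4*y - 4) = (y + 1)^2*(y^2 - 4) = (y - 2)*(y + 1)^2*(y + 2)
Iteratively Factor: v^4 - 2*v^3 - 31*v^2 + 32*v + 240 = (v + 4)*(v^3 - 6*v^2 - 7*v + 60) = (v - 5)*(v + 4)*(v^2 - v - 12) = (v - 5)*(v + 3)*(v + 4)*(v - 4)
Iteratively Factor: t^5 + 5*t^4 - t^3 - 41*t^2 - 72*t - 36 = (t - 3)*(t^4 + 8*t^3 + 23*t^2 + 28*t + 12) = (t - 3)*(t + 2)*(t^3 + 6*t^2 + 11*t + 6) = (t - 3)*(t + 1)*(t + 2)*(t^2 + 5*t + 6) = (t - 3)*(t + 1)*(t + 2)^2*(t + 3)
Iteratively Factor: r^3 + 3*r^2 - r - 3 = (r + 3)*(r^2 - 1) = (r - 1)*(r + 3)*(r + 1)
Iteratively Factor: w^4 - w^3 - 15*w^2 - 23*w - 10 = (w + 1)*(w^3 - 2*w^2 - 13*w - 10) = (w + 1)*(w + 2)*(w^2 - 4*w - 5) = (w - 5)*(w + 1)*(w + 2)*(w + 1)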